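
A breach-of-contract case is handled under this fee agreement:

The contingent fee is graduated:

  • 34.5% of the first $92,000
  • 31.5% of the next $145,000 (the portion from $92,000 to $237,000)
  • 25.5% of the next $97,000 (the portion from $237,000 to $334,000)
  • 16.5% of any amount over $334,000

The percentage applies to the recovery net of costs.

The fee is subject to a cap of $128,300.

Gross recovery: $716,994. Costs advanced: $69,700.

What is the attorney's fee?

$128,300.00

Fee base (net of costs): $716,994 − $69,700 = $647,294
First $92,000 at 34.5% = $31,740.00
Next $145,000 at 31.5% = $45,675.00
Next $97,000 at 25.5% = $24,735.00
Remaining $313,294 at 16.5% = $51,693.51
Fee: $31,740.00 + $45,675.00 + $24,735.00 + $51,693.51 = $153,843.51
$153,843.51 exceeds the $128,300 cap, so the fee is capped at $128,300.00.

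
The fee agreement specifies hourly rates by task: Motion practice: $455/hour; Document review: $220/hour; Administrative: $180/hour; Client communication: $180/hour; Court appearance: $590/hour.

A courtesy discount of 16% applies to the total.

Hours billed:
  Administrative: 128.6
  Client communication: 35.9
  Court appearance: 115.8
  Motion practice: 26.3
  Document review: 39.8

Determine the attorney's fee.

$99,669.78

Motion practice: 26.3 × $455 = $11,966.50
Document review: 39.8 × $220 = $8,756.00
Administrative: 128.6 × $180 = $23,148.00
Client communication: 35.9 × $180 = $6,462.00
Court appearance: 115.8 × $590 = $68,322.00
Subtotal: $118,654.50
Less 16% discount: −$18,984.72
Total: $118,654.50 − $18,984.72 = $99,669.78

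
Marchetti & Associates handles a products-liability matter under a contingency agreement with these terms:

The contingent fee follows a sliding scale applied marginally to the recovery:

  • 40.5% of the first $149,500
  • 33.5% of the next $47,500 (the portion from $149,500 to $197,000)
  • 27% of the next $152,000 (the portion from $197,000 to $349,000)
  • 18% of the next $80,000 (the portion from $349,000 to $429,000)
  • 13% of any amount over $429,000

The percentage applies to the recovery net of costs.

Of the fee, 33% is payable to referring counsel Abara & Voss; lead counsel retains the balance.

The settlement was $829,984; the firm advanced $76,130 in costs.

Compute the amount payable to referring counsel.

Fee base (net of costs): $829,984 − $76,130 = $753,854
First $149,500 at 40.5% = $60,547.50
Next $47,500 at 33.5% = $15,912.50
Next $152,000 at 27% = $41,040.00
Next $80,000 at 18% = $14,400.00
Remaining $324,854 at 13% = $42,231.02
Fee: $60,547.50 + $15,912.50 + $41,040.00 + $14,400.00 + $42,231.02 = $174,131.02
Referral share: 33% of $174,131.02 = $57,463.24; lead counsel retains $174,131.02 − $57,463.24 = $116,667.78.

$57,463.24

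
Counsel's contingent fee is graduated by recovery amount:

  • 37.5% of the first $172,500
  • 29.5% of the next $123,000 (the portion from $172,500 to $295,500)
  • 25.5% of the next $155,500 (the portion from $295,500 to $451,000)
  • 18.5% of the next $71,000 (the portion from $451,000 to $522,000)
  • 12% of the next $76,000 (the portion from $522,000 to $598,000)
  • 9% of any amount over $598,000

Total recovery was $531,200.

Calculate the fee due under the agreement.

$154,864.00

First $172,500 at 37.5% = $64,687.50
Next $123,000 at 29.5% = $36,285.00
Next $155,500 at 25.5% = $39,652.50
Next $71,000 at 18.5% = $13,135.00
Remaining $9,200 at 12% = $1,104.00
Fee: $64,687.50 + $36,285.00 + $39,652.50 + $13,135.00 + $1,104.00 = $154,864.00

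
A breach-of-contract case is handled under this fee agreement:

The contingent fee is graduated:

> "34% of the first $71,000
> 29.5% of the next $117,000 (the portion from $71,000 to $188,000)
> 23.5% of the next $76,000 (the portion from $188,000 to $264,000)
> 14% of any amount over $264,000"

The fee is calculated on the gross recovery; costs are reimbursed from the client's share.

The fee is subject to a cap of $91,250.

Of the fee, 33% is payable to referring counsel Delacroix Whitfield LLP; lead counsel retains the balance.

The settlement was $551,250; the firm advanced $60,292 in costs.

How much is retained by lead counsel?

$61,137.50

Fee base is the gross recovery, $551,250; costs are reimbursed separately.
First $71,000 at 34% = $24,140.00
Next $117,000 at 29.5% = $34,515.00
Next $76,000 at 23.5% = $17,860.00
Remaining $287,250 at 14% = $40,215.00
Fee: $24,140.00 + $34,515.00 + $17,860.00 + $40,215.00 = $116,730.00
$116,730.00 exceeds the $91,250 cap, so the fee is capped at $91,250.00.
Referral share: 33% of $91,250.00 = $30,112.50; lead counsel retains $91,250.00 − $30,112.50 = $61,137.50.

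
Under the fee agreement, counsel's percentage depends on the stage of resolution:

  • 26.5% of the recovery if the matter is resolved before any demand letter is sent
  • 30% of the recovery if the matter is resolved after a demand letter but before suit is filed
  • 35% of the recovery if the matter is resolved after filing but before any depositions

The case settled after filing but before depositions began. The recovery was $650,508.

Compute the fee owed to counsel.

The matter settled after filing but before depositions began, so the 35% rate applies.
$650,508 × 35% = $227,677.80

$227,677.80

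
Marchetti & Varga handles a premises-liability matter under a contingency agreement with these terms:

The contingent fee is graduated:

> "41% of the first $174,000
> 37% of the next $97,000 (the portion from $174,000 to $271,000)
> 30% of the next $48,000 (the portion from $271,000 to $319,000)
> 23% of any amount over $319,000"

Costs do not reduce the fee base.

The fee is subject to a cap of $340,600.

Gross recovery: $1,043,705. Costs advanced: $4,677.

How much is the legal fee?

$288,312.15

Fee base is the gross recovery, $1,043,705; costs are reimbursed separately.
First $174,000 at 41% = $71,340.00
Next $97,000 at 37% = $35,890.00
Next $48,000 at 30% = $14,400.00
Remaining $724,705 at 23% = $166,682.15
Fee: $71,340.00 + $35,890.00 + $14,400.00 + $166,682.15 = $288,312.15
$288,312.15 is under the $340,600 cap.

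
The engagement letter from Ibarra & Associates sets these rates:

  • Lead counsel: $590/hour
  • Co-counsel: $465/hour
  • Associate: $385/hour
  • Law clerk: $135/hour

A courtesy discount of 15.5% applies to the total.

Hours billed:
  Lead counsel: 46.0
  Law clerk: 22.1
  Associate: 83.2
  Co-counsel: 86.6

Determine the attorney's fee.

Lead counsel: 46.0 × $590 = $27,140.00
Co-counsel: 86.6 × $465 = $40,269.00
Associate: 83.2 × $385 = $32,032.00
Law clerk: 22.1 × $135 = $2,983.50
Subtotal: $102,424.50
Less 15.5% discount: −$15,875.80
Total: $102,424.50 − $15,875.80 = $86,548.70

$86,548.70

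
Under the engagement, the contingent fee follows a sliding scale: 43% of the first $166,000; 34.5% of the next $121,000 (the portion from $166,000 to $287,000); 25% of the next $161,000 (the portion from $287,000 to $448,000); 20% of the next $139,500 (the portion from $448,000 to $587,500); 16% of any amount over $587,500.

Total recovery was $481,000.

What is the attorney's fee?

First $166,000 at 43% = $71,380.00
Next $121,000 at 34.5% = $41,745.00
Next $161,000 at 25% = $40,250.00
Remaining $33,000 at 20% = $6,600.00
Fee: $71,380.00 + $41,745.00 + $40,250.00 + $6,600.00 = $159,975.00

$159,975.00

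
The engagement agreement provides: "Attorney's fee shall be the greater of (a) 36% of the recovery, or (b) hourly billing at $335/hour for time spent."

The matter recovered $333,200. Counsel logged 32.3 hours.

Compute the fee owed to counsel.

$119,952.00

(a) 36% of $333,200 = $119,952.00
(b) 32.3 × $335 = $10,820.50
The greater is (a): $119,952.00.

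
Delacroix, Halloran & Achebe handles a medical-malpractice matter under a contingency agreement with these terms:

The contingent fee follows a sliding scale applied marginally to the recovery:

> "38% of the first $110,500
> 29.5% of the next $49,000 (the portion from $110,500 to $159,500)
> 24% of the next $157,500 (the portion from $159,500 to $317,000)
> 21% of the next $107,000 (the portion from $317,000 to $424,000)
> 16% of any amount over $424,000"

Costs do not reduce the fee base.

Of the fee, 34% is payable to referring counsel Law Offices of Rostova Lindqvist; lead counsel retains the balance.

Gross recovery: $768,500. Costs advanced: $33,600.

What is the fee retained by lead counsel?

$113,411.10

Fee base is the gross recovery, $768,500; costs are reimbursed separately.
First $110,500 at 38% = $41,990.00
Next $49,000 at 29.5% = $14,455.00
Next $157,500 at 24% = $37,800.00
Next $107,000 at 21% = $22,470.00
Remaining $344,500 at 16% = $55,120.00
Fee: $41,990.00 + $14,455.00 + $37,800.00 + $22,470.00 + $55,120.00 = $171,835.00
Referral share: 34% of $171,835.00 = $58,423.90; lead counsel retains $171,835.00 − $58,423.90 = $113,411.10.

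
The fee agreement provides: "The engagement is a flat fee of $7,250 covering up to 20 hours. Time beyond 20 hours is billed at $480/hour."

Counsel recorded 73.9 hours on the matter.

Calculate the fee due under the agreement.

$33,122.00

Flat fee: $7,250.00
Excess hours: 73.9 − 20 = 53.9
Overrun: 53.9 × $480 = $25,872.00
Total: $7,250.00 + $25,872.00 = $33,122.00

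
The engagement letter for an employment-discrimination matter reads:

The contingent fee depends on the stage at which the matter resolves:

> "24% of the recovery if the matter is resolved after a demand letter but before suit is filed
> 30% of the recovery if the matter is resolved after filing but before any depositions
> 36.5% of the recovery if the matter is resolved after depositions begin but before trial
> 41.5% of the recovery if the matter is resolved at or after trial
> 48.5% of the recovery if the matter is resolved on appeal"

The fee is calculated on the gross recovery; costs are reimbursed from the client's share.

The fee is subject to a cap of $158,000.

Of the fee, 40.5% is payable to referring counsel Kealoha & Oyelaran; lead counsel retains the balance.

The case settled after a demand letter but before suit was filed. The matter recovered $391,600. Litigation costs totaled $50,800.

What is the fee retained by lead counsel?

Fee base is the gross recovery, $391,600; costs are reimbursed separately.
The matter settled after a demand letter but before suit was filed, so the 24% rate applies.
$391,600 × 24% = $93,984.00
$93,984.00 is under the $158,000 cap.
Referral share: 40.5% of $93,984.00 = $38,063.52; lead counsel retains $93,984.00 − $38,063.52 = $55,920.48.

$55,920.48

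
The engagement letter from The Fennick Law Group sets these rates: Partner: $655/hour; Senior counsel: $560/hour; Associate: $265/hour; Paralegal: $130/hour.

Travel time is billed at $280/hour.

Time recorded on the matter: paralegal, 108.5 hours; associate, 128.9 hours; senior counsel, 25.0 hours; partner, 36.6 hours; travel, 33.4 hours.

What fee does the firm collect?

$95,588.50

Partner: 36.6 × $655 = $23,973.00
Senior counsel: 25.0 × $560 = $14,000.00
Associate: 128.9 × $265 = $34,158.50
Paralegal: 108.5 × $130 = $14,105.00
Subtotal: $23,973.00 + $14,000.00 + $34,158.50 + $14,105.00 = $86,236.50
Travel: 33.4 × $280 = $9,352.00
Total: $86,236.50 + $9,352.00 = $95,588.50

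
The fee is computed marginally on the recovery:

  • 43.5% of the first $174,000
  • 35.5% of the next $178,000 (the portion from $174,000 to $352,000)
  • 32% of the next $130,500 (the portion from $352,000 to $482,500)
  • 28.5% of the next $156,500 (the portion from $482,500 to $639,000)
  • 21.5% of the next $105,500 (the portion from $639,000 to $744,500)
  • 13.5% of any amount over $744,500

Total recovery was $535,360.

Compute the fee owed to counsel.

$195,705.10

First $174,000 at 43.5% = $75,690.00
Next $178,000 at 35.5% = $63,190.00
Next $130,500 at 32% = $41,760.00
Remaining $52,860 at 28.5% = $15,065.10
Fee: $75,690.00 + $63,190.00 + $41,760.00 + $15,065.10 = $195,705.10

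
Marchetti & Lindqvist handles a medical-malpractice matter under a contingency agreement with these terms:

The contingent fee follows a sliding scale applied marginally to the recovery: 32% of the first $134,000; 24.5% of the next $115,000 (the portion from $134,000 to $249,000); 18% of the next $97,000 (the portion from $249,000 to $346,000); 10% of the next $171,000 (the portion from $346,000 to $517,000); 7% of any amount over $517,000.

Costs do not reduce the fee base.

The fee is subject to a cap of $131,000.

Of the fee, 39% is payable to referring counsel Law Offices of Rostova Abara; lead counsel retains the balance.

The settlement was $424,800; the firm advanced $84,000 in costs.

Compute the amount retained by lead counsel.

$58,800.95

Fee base is the gross recovery, $424,800; costs are reimbursed separately.
First $134,000 at 32% = $42,880.00
Next $115,000 at 24.5% = $28,175.00
Next $97,000 at 18% = $17,460.00
Remaining $78,800 at 10% = $7,880.00
Fee: $42,880.00 + $28,175.00 + $17,460.00 + $7,880.00 = $96,395.00
$96,395.00 is under the $131,000 cap.
Referral share: 39% of $96,395.00 = $37,594.05; lead counsel retains $96,395.00 − $37,594.05 = $58,800.95.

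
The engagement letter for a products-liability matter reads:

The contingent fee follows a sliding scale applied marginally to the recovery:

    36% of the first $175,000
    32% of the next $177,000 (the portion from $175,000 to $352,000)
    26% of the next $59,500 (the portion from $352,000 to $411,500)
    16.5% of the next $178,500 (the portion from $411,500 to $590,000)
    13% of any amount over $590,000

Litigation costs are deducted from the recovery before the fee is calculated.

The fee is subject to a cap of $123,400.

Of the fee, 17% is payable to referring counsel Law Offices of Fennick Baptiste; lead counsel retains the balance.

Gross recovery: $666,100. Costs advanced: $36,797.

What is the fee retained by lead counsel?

Fee base (net of costs): $666,100 − $36,797 = $629,303
First $175,000 at 36% = $63,000.00
Next $177,000 at 32% = $56,640.00
Next $59,500 at 26% = $15,470.00
Next $178,500 at 16.5% = $29,452.50
Remaining $39,303 at 13% = $5,109.39
Fee: $63,000.00 + $56,640.00 + $15,470.00 + $29,452.50 + $5,109.39 = $169,671.89
$169,671.89 exceeds the $123,400 cap, so the fee is capped at $123,400.00.
Referral share: 17% of $123,400.00 = $20,978.00; lead counsel retains $123,400.00 − $20,978.00 = $102,422.00.

$102,422.00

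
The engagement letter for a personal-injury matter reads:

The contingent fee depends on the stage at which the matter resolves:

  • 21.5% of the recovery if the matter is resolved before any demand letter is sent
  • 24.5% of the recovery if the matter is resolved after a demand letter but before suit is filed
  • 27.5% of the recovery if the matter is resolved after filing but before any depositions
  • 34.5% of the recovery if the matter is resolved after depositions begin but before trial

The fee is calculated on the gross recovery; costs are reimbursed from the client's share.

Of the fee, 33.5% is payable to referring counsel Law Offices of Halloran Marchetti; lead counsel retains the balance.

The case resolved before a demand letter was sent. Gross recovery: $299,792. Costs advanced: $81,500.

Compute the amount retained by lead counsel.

Fee base is the gross recovery, $299,792; costs are reimbursed separately.
The matter resolved before a demand letter was sent, so the 21.5% rate applies.
$299,792 × 21.5% = $64,455.28
Referral share: 33.5% of $64,455.28 = $21,592.52; lead counsel retains $64,455.28 − $21,592.52 = $42,862.76.

$42,862.76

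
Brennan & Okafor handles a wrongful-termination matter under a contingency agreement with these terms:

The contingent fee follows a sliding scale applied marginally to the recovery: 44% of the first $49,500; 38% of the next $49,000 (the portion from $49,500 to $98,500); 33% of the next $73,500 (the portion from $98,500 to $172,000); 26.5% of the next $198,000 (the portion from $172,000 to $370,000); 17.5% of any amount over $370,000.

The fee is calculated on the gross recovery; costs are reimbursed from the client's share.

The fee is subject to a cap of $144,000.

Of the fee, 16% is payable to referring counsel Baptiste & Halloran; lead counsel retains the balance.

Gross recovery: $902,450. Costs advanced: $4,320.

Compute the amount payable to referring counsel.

$23,040.00

Fee base is the gross recovery, $902,450; costs are reimbursed separately.
First $49,500 at 44% = $21,780.00
Next $49,000 at 38% = $18,620.00
Next $73,500 at 33% = $24,255.00
Next $198,000 at 26.5% = $52,470.00
Remaining $532,450 at 17.5% = $93,178.75
Fee: $21,780.00 + $18,620.00 + $24,255.00 + $52,470.00 + $93,178.75 = $210,303.75
$210,303.75 exceeds the $144,000 cap, so the fee is capped at $144,000.00.
Referral share: 16% of $144,000.00 = $23,040.00; lead counsel retains $144,000.00 − $23,040.00 = $120,960.00.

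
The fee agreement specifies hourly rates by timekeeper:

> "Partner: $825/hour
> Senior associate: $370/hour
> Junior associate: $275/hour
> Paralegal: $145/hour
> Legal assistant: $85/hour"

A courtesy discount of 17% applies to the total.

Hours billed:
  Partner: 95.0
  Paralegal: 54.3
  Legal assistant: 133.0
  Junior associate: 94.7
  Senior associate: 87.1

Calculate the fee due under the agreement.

$129,333.09

Partner: 95.0 × $825 = $78,375.00
Senior associate: 87.1 × $370 = $32,227.00
Junior associate: 94.7 × $275 = $26,042.50
Paralegal: 54.3 × $145 = $7,873.50
Legal assistant: 133.0 × $85 = $11,305.00
Subtotal: $155,823.00
Less 17% discount: −$26,489.91
Total: $155,823.00 − $26,489.91 = $129,333.09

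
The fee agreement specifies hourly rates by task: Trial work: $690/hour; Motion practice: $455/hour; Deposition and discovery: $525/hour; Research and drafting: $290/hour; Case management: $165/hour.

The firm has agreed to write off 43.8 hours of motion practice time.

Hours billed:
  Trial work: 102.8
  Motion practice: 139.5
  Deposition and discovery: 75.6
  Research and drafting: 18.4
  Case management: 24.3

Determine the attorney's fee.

$163,511.00

Trial work: 102.8 × $690 = $70,932.00
Motion practice: 139.5 × $455 = $63,472.50
Deposition and discovery: 75.6 × $525 = $39,690.00
Research and drafting: 18.4 × $290 = $5,336.00
Case management: 24.3 × $165 = $4,009.50
Subtotal: $183,440.00
Write-off: 43.8 × $455 = $19,929.00
Total: $183,440.00 − $19,929.00 = $163,511.00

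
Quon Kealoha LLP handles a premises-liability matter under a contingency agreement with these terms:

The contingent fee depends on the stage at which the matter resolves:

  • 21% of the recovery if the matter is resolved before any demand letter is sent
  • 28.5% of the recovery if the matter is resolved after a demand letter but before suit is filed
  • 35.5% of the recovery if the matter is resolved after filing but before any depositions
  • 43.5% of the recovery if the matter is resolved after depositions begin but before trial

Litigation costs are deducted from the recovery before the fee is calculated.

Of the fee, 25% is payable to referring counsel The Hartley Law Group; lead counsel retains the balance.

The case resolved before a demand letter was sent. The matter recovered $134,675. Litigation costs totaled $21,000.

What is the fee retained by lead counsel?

Fee base (net of costs): $134,675 − $21,000 = $113,675
The matter resolved before a demand letter was sent, so the 21% rate applies.
$113,675 × 21% = $23,871.75
Referral share: 25% of $23,871.75 = $5,967.94; lead counsel retains $23,871.75 − $5,967.94 = $17,903.81.

$17,903.81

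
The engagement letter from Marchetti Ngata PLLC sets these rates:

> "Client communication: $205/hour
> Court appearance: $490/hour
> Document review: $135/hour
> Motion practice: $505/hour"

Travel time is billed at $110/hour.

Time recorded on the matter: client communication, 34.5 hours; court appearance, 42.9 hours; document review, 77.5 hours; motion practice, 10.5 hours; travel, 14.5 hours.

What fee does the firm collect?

Client communication: 34.5 × $205 = $7,072.50
Court appearance: 42.9 × $490 = $21,021.00
Document review: 77.5 × $135 = $10,462.50
Motion practice: 10.5 × $505 = $5,302.50
Subtotal: $7,072.50 + $21,021.00 + $10,462.50 + $5,302.50 = $43,858.50
Travel: 14.5 × $110 = $1,595.00
Total: $43,858.50 + $1,595.00 = $45,453.50

$45,453.50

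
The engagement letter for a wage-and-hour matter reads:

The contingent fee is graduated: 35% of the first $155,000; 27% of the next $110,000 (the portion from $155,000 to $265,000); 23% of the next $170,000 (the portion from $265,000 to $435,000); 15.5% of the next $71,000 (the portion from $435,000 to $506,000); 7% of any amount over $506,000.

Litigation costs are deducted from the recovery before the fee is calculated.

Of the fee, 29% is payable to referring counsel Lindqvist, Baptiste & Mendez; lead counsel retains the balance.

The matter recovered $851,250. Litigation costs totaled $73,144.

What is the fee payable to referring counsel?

Fee base (net of costs): $851,250 − $73,144 = $778,106
First $155,000 at 35% = $54,250.00
Next $110,000 at 27% = $29,700.00
Next $170,000 at 23% = $39,100.00
Next $71,000 at 15.5% = $11,005.00
Remaining $272,106 at 7% = $19,047.42
Fee: $54,250.00 + $29,700.00 + $39,100.00 + $11,005.00 + $19,047.42 = $153,102.42
Referral share: 29% of $153,102.42 = $44,399.70; lead counsel retains $153,102.42 − $44,399.70 = $108,702.72.

$44,399.70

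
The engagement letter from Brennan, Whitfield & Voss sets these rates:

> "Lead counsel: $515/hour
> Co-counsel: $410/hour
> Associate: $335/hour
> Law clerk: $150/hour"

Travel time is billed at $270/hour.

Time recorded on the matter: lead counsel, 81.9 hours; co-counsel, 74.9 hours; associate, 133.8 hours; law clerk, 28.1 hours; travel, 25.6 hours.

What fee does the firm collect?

Lead counsel: 81.9 × $515 = $42,178.50
Co-counsel: 74.9 × $410 = $30,709.00
Associate: 133.8 × $335 = $44,823.00
Law clerk: 28.1 × $150 = $4,215.00
Subtotal: $42,178.50 + $30,709.00 + $44,823.00 + $4,215.00 = $121,925.50
Travel: 25.6 × $270 = $6,912.00
Total: $121,925.50 + $6,912.00 = $128,837.50

$128,837.50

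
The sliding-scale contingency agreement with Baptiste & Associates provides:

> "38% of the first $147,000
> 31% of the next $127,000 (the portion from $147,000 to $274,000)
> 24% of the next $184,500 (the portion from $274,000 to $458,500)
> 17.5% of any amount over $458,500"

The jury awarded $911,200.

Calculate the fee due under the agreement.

First $147,000 at 38% = $55,860.00
Next $127,000 at 31% = $39,370.00
Next $184,500 at 24% = $44,280.00
Remaining $452,700 at 17.5% = $79,222.50
Fee: $55,860.00 + $39,370.00 + $44,280.00 + $79,222.50 = $218,732.50

$218,732.50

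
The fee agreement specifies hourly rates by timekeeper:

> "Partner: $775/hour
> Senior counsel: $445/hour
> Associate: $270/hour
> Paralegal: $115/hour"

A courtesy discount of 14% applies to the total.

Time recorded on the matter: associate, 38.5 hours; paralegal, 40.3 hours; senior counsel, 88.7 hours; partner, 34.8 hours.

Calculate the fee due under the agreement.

$70,065.06

Partner: 34.8 × $775 = $26,970.00
Senior counsel: 88.7 × $445 = $39,471.50
Associate: 38.5 × $270 = $10,395.00
Paralegal: 40.3 × $115 = $4,634.50
Subtotal: $81,471.00
Less 14% discount: −$11,405.94
Total: $81,471.00 − $11,405.94 = $70,065.06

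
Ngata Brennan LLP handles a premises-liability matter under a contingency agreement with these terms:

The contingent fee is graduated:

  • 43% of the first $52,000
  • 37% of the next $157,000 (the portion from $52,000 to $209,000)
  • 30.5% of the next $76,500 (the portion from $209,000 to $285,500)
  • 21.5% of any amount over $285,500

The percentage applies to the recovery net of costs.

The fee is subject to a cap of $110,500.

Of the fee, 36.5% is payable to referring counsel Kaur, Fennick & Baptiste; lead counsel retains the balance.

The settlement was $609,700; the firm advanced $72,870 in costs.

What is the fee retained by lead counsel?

$70,167.50

Fee base (net of costs): $609,700 − $72,870 = $536,830
First $52,000 at 43% = $22,360.00
Next $157,000 at 37% = $58,090.00
Next $76,500 at 30.5% = $23,332.50
Remaining $251,330 at 21.5% = $54,035.95
Fee: $22,360.00 + $58,090.00 + $23,332.50 + $54,035.95 = $157,818.45
$157,818.45 exceeds the $110,500 cap, so the fee is capped at $110,500.00.
Referral share: 36.5% of $110,500.00 = $40,332.50; lead counsel retains $110,500.00 − $40,332.50 = $70,167.50.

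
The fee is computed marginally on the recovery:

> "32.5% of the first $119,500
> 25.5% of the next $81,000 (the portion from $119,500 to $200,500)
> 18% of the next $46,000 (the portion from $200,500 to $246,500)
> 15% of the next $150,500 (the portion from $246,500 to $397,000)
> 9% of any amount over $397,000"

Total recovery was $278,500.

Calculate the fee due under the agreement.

First $119,500 at 32.5% = $38,837.50
Next $81,000 at 25.5% = $20,655.00
Next $46,000 at 18% = $8,280.00
Remaining $32,000 at 15% = $4,800.00
Fee: $38,837.50 + $20,655.00 + $8,280.00 + $4,800.00 = $72,572.50

$72,572.50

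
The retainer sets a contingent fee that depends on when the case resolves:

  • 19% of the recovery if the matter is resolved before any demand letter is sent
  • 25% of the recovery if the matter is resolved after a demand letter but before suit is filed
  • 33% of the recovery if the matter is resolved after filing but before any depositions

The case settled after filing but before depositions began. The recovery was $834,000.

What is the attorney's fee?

$275,220.00

The matter settled after filing but before depositions began, so the 33% rate applies.
$834,000 × 33% = $275,220.00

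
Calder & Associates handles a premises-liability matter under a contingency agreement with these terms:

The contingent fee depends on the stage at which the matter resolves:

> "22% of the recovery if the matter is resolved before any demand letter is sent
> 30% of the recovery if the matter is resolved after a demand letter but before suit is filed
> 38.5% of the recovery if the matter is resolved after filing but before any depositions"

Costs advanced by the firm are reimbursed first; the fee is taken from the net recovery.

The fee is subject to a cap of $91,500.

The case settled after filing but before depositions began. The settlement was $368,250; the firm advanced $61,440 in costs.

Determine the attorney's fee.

$91,500.00

Fee base (net of costs): $368,250 − $61,440 = $306,810
The matter settled after filing but before depositions began, so the 38.5% rate applies.
$306,810 × 38.5% = $118,121.85
$118,121.85 exceeds the $91,500 cap, so the fee is capped at $91,500.00.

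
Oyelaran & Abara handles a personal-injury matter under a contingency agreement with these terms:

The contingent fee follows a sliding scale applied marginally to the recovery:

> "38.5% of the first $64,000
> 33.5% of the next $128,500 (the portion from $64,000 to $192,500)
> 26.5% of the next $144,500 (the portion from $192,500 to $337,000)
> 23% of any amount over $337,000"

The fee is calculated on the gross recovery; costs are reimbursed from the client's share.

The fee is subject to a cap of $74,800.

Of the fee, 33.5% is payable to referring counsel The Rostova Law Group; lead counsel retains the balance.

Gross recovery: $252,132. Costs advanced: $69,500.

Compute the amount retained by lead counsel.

Fee base is the gross recovery, $252,132; costs are reimbursed separately.
First $64,000 at 38.5% = $24,640.00
Next $128,500 at 33.5% = $43,047.50
Remaining $59,632 at 26.5% = $15,802.48
Fee: $24,640.00 + $43,047.50 + $15,802.48 = $83,489.98
$83,489.98 exceeds the $74,800 cap, so the fee is capped at $74,800.00.
Referral share: 33.5% of $74,800.00 = $25,058.00; lead counsel retains $74,800.00 − $25,058.00 = $49,742.00.

$49,742.00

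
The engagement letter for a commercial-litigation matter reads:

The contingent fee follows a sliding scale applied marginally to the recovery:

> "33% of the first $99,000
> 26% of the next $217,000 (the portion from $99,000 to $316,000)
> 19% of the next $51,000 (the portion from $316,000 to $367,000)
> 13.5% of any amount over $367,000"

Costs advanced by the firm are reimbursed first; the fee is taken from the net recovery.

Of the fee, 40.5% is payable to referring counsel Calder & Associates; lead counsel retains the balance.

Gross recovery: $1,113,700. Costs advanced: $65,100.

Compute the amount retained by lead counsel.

$113,523.62

Fee base (net of costs): $1,113,700 − $65,100 = $1,048,600
First $99,000 at 33% = $32,670.00
Next $217,000 at 26% = $56,420.00
Next $51,000 at 19% = $9,690.00
Remaining $681,600 at 13.5% = $92,016.00
Fee: $32,670.00 + $56,420.00 + $9,690.00 + $92,016.00 = $190,796.00
Referral share: 40.5% of $190,796.00 = $77,272.38; lead counsel retains $190,796.00 − $77,272.38 = $113,523.62.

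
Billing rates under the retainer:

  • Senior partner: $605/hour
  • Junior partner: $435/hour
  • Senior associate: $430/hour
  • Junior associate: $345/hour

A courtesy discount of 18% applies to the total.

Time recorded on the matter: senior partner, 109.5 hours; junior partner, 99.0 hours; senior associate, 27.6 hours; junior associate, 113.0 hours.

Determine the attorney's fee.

Senior partner: 109.5 × $605 = $66,247.50
Junior partner: 99.0 × $435 = $43,065.00
Senior associate: 27.6 × $430 = $11,868.00
Junior associate: 113.0 × $345 = $38,985.00
Subtotal: $160,165.50
Less 18% discount: −$28,829.79
Total: $160,165.50 − $28,829.79 = $131,335.71

$131,335.71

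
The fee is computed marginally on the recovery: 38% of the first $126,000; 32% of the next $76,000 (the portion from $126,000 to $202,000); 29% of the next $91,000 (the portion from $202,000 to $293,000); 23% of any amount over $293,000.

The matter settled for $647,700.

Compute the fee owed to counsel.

$180,171.00

First $126,000 at 38% = $47,880.00
Next $76,000 at 32% = $24,320.00
Next $91,000 at 29% = $26,390.00
Remaining $354,700 at 23% = $81,581.00
Fee: $47,880.00 + $24,320.00 + $26,390.00 + $81,581.00 = $180,171.00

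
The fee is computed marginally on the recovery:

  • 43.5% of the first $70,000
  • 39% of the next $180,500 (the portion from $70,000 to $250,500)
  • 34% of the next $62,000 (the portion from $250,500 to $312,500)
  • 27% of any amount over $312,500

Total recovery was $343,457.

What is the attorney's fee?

First $70,000 at 43.5% = $30,450.00
Next $180,500 at 39% = $70,395.00
Next $62,000 at 34% = $21,080.00
Remaining $30,957 at 27% = $8,358.39
Fee: $30,450.00 + $70,395.00 + $21,080.00 + $8,358.39 = $130,283.39

$130,283.39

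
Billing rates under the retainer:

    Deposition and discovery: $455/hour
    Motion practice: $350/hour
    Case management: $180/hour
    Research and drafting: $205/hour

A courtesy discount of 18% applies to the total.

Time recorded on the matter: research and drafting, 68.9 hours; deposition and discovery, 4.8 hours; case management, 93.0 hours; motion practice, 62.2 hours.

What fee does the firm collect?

Deposition and discovery: 4.8 × $455 = $2,184.00
Motion practice: 62.2 × $350 = $21,770.00
Case management: 93.0 × $180 = $16,740.00
Research and drafting: 68.9 × $205 = $14,124.50
Subtotal: $54,818.50
Less 18% discount: −$9,867.33
Total: $54,818.50 − $9,867.33 = $44,951.17

$44,951.17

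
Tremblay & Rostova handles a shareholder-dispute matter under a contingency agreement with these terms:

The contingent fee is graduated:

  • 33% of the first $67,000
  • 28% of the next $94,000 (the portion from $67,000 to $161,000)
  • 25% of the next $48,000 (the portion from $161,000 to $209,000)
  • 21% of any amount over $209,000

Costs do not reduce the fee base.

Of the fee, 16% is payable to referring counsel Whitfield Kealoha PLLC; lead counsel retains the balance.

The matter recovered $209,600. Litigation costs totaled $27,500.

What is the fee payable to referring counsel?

Fee base is the gross recovery, $209,600; costs are reimbursed separately.
First $67,000 at 33% = $22,110.00
Next $94,000 at 28% = $26,320.00
Next $48,000 at 25% = $12,000.00
Remaining $600 at 21% = $126.00
Fee: $22,110.00 + $26,320.00 + $12,000.00 + $126.00 = $60,556.00
Referral share: 16% of $60,556.00 = $9,688.96; lead counsel retains $60,556.00 − $9,688.96 = $50,867.04.

$9,688.96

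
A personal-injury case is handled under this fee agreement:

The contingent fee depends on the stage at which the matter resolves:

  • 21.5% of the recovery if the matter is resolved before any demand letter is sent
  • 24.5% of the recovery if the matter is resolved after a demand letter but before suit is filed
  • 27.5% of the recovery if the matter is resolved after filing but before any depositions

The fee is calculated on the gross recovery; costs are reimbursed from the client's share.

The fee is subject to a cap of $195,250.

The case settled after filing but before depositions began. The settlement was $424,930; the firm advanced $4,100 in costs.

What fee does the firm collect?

Fee base is the gross recovery, $424,930; costs are reimbursed separately.
The matter settled after filing but before depositions began, so the 27.5% rate applies.
$424,930 × 27.5% = $116,855.75
$116,855.75 is under the $195,250 cap.

$116,855.75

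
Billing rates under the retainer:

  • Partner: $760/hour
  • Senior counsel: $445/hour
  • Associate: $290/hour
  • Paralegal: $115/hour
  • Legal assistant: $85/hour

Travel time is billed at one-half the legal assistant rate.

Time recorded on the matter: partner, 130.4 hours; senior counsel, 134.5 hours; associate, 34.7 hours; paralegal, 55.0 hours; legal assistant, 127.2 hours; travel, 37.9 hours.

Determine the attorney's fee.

Partner: 130.4 × $760 = $99,104.00
Senior counsel: 134.5 × $445 = $59,852.50
Associate: 34.7 × $290 = $10,063.00
Paralegal: 55.0 × $115 = $6,325.00
Legal assistant: 127.2 × $85 = $10,812.00
Subtotal: $99,104.00 + $59,852.50 + $10,063.00 + $6,325.00 + $10,812.00 = $186,156.50
Travel: 37.9 × ($85 ÷ 2) = 37.9 × $42.50 = $1,610.75
Total: $186,156.50 + $1,610.75 = $187,767.25

$187,767.25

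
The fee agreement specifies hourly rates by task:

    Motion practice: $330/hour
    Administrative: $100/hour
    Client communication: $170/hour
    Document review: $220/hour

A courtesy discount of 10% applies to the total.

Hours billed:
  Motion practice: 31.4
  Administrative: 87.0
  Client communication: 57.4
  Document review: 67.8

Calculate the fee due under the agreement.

Motion practice: 31.4 × $330 = $10,362.00
Administrative: 87.0 × $100 = $8,700.00
Client communication: 57.4 × $170 = $9,758.00
Document review: 67.8 × $220 = $14,916.00
Subtotal: $43,736.00
Less 10% discount: −$4,373.60
Total: $43,736.00 − $4,373.60 = $39,362.40

$39,362.40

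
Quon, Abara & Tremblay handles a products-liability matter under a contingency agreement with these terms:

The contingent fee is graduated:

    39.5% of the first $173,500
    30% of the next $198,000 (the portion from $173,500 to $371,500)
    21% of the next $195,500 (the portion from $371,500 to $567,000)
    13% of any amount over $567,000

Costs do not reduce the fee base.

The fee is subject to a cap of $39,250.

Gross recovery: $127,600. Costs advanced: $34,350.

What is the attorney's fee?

Fee base is the gross recovery, $127,600; costs are reimbursed separately.
First $127,600 at 39.5% = $50,402.00
$50,402.00 exceeds the $39,250 cap, so the fee is capped at $39,250.00.

$39,250.00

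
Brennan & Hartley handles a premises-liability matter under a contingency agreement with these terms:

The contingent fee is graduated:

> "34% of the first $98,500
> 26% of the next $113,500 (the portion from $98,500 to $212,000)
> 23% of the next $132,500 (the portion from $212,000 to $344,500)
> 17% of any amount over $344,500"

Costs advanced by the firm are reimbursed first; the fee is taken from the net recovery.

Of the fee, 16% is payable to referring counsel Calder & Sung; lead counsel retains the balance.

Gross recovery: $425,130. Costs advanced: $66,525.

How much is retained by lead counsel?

$80,533.19

Fee base (net of costs): $425,130 − $66,525 = $358,605
First $98,500 at 34% = $33,490.00
Next $113,500 at 26% = $29,510.00
Next $132,500 at 23% = $30,475.00
Remaining $14,105 at 17% = $2,397.85
Fee: $33,490.00 + $29,510.00 + $30,475.00 + $2,397.85 = $95,872.85
Referral share: 16% of $95,872.85 = $15,339.66; lead counsel retains $95,872.85 − $15,339.66 = $80,533.19.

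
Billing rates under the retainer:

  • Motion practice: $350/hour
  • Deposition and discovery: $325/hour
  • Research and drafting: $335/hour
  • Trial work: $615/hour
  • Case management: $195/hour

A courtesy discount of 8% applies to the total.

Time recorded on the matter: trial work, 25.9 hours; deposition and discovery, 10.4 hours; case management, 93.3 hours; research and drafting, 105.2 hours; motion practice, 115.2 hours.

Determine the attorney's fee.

Motion practice: 115.2 × $350 = $40,320.00
Deposition and discovery: 10.4 × $325 = $3,380.00
Research and drafting: 105.2 × $335 = $35,242.00
Trial work: 25.9 × $615 = $15,928.50
Case management: 93.3 × $195 = $18,193.50
Subtotal: $113,064.00
Less 8% discount: −$9,045.12
Total: $113,064.00 − $9,045.12 = $104,018.88

$104,018.88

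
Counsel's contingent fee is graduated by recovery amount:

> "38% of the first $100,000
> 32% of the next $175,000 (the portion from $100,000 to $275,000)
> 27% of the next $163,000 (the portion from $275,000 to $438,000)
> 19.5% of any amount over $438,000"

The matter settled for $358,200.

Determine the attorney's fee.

First $100,000 at 38% = $38,000.00
Next $175,000 at 32% = $56,000.00
Remaining $83,200 at 27% = $22,464.00
Fee: $38,000.00 + $56,000.00 + $22,464.00 = $116,464.00

$116,464.00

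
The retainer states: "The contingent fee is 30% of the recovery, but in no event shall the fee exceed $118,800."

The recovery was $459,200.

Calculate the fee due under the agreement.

$118,800.00

30% of $459,200 = $137,760.00
That exceeds the $118,800 cap, so the fee is capped at $118,800.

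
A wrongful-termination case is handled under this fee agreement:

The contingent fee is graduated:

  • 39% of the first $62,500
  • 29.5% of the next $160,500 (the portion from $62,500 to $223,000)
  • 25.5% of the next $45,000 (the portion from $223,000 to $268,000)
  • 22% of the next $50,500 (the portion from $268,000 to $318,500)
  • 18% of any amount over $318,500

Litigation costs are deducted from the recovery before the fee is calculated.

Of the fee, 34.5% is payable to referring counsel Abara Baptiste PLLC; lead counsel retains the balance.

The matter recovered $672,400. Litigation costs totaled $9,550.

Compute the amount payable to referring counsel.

$53,920.22

Fee base (net of costs): $672,400 − $9,550 = $662,850
First $62,500 at 39% = $24,375.00
Next $160,500 at 29.5% = $47,347.50
Next $45,000 at 25.5% = $11,475.00
Next $50,500 at 22% = $11,110.00
Remaining $344,350 at 18% = $61,983.00
Fee: $24,375.00 + $47,347.50 + $11,475.00 + $11,110.00 + $61,983.00 = $156,290.50
Referral share: 34.5% of $156,290.50 = $53,920.22; lead counsel retains $156,290.50 − $53,920.22 = $102,370.28.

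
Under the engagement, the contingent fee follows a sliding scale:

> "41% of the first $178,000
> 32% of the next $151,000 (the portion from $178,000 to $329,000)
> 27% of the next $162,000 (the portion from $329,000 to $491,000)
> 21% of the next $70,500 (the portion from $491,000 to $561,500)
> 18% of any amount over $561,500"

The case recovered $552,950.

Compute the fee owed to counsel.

First $178,000 at 41% = $72,980.00
Next $151,000 at 32% = $48,320.00
Next $162,000 at 27% = $43,740.00
Remaining $61,950 at 21% = $13,009.50
Fee: $72,980.00 + $48,320.00 + $43,740.00 + $13,009.50 = $178,049.50

$178,049.50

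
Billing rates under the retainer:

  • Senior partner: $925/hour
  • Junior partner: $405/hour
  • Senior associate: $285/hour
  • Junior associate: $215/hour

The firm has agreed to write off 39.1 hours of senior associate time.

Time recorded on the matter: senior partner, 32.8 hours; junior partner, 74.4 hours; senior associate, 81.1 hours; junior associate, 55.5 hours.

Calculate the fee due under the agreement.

Senior partner: 32.8 × $925 = $30,340.00
Junior partner: 74.4 × $405 = $30,132.00
Senior associate: 81.1 × $285 = $23,113.50
Junior associate: 55.5 × $215 = $11,932.50
Subtotal: $95,518.00
Write-off: 39.1 × $285 = $11,143.50
Total: $95,518.00 − $11,143.50 = $84,374.50

$84,374.50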